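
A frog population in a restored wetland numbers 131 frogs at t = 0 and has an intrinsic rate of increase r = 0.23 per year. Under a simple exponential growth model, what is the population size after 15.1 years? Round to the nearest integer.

N(t) = N₀·e^(rt) = 131 × e^(0.23×15.1) = 131 × e^3.473.
e^3.473 ≈ 32.233, so N ≈ 131 × 32.233 = 4222.56.

4223 frogs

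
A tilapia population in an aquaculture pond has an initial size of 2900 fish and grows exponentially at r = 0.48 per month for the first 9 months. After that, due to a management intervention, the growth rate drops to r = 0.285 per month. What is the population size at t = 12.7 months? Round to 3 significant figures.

Phase 1: N(9) = 2900·e^(0.48×9) = 2900·e^4.32 = 218047.
Phase 2 runs for 12.7 − 9 = 3.7 months at r = 0.285.
N(12.7) = 218047·e^(0.285×3.7) = 218047·e^1.054 = 625913.

626000 fish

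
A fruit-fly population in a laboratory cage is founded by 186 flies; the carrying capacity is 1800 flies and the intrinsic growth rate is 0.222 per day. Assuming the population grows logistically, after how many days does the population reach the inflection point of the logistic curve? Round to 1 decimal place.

9.7 days

Logistic growth is fastest at N = K/2 = 900.
A = (K − N₀)/N₀ = 8.6774. Set K/(1 + A·e^(−rt)) = K/2 → A·e^(−rt) = 1.
e^(−0.222t) = 1/8.6774 = 0.115242, so t = ln(8.6774)/0.222 = 2.1607/0.222 = 9.733.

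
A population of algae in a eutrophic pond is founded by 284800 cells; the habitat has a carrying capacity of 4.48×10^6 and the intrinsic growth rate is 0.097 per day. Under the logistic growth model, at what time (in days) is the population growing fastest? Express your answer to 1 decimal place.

Logistic growth is fastest at N = K/2 = 2.24×10^6.
A = (K − N₀)/N₀ = 14.73. Set K/(1 + A·e^(−rt)) = K/2 → A·e^(−rt) = 1.
e^(−0.097t) = 1/14.73 = 0.0678871, so t = ln(14.73)/0.097 = 2.6899/0.097 = 27.731.

27.7 days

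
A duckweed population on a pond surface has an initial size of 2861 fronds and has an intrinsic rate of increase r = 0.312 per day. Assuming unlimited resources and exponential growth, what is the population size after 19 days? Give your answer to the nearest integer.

1074028 fronds

N(t) = N₀·e^(rt) = 2861 × e^(0.312×19) = 2861 × e^5.928.
e^5.928 ≈ 375.4, so N ≈ 2861 × 375.4 = 1.074028×10^6.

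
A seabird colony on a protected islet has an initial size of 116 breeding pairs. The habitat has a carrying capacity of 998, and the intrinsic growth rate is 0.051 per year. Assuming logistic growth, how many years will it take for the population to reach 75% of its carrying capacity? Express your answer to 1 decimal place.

61.3 years

A = (K − N₀)/N₀ = (998 − 116)/116 = 7.6034.
Solve 998/(1 + 7.6034·e^(−0.051t)) = 748.5: 1 + 7.6034·e^(−0.051t) = 1.3333, so e^(−0.051t) = 0.0438398.
−0.051·t = ln(0.0438398) = -3.1272, so t = 3.1272/0.051 = 61.318.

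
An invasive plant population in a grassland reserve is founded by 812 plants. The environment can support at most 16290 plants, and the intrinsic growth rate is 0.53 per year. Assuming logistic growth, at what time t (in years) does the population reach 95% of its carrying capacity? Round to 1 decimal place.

11.1 years

A = (K − N₀)/N₀ = (16290 − 812)/812 = 19.062.
Solve 16290/(1 + 19.062·e^(−0.53t)) = 15475.5: 1 + 19.062·e^(−0.53t) = 1.0526, so e^(−0.53t) = 0.00276113.
−0.53·t = ln(0.00276113) = -5.8921, so t = 5.8921/0.53 = 11.117.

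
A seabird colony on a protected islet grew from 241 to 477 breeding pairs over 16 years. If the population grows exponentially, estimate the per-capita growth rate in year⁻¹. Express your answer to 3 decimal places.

From N(t) = N₀·e^(rt): e^(r·16) = 477/241 = 1.9793.
r·16 = ln(1.9793) = 0.68272, so r = 0.68272/16 = 0.04267.

0.043 per year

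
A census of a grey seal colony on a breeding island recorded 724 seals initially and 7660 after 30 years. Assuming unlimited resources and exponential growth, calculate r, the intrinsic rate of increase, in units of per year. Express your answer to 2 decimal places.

From N(t) = N₀·e^(rt): e^(r·30) = 7660/724 = 10.58.
r·30 = ln(10.58) = 2.359, so r = 2.359/30 = 0.078633.

0.08 per year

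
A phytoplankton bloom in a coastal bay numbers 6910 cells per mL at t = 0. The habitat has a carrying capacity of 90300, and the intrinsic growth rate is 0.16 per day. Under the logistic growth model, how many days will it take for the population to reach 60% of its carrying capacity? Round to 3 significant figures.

A = (K − N₀)/N₀ = (90300 − 6910)/6910 = 12.068.
Solve 90300/(1 + 12.068·e^(−0.16t)) = 54180: 1 + 12.068·e^(−0.16t) = 1.6667, so e^(−0.16t) = 0.0552424.
−0.16·t = ln(0.0552424) = -2.896, so t = 2.896/0.16 = 18.1.

18.1 days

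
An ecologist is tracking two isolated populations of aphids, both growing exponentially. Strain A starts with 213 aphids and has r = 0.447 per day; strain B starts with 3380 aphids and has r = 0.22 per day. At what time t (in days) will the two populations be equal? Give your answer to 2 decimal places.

Set 213·e^(0.447t) = 3380·e^(0.22t).
e^((0.447 − 0.22)t) = 3380/213 → e^(0.227·t) = 15.869.
0.227·t = ln(15.869) = 2.7643, so t = 2.7643/0.227 = 12.178.

12.18 days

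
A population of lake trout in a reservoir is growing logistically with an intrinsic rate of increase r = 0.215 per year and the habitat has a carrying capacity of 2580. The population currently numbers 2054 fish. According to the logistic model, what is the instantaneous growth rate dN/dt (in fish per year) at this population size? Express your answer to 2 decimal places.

90.03 fish per year

dN/dt = rN(1 − N/K) = 0.215 × 2054 × (1 − 2054/2580).
1 − 2054/2580 = 0.20388; dN/dt = 0.215 × 2054 × 0.20388 = 90.034.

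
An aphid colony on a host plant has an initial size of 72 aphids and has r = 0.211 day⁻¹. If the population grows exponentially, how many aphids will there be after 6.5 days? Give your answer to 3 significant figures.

N(t) = N₀·e^(rt) = 72 × e^(0.211×6.5) = 72 × e^1.371.
e^1.371 ≈ 3.9413, so N ≈ 72 × 3.9413 = 283.771.

284 aphids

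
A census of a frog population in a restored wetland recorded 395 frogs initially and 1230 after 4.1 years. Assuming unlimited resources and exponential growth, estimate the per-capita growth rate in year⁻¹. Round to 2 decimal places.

0.28 per year

From N(t) = N₀·e^(rt): e^(r·4.1) = 1230/395 = 3.1139.
r·4.1 = ln(3.1139) = 1.1359, so r = 1.1359/4.1 = 0.27704.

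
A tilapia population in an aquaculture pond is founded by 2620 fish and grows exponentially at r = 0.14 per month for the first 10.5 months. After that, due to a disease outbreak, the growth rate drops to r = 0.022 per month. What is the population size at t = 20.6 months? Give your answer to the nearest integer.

Phase 1: N(10.5) = 2620·e^(0.14×10.5) = 2620·e^1.47 = 11395.
Phase 2 runs for 20.6 − 10.5 = 10.1 months at r = 0.022.
N(20.6) = 11395·e^(0.022×10.1) = 11395·e^0.2222 = 14230.3.

14230 fish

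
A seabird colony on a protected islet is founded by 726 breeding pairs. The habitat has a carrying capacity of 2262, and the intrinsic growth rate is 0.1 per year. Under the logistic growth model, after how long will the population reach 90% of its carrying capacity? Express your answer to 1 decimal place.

A = (K − N₀)/N₀ = (2262 − 726)/726 = 2.1157.
Solve 2262/(1 + 2.1157·e^(−0.1t)) = 2035.8: 1 + 2.1157·e^(−0.1t) = 1.1111, so e^(−0.1t) = 0.0525174.
−0.1·t = ln(0.0525174) = -2.9466, so t = 2.9466/0.1 = 29.466.

29.5 years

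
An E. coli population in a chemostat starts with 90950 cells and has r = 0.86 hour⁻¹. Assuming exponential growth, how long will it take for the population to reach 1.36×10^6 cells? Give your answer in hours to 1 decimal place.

3.1 hours

Set N₀·e^(rt) = 1.36×10^6: e^(0.86·t) = 1.36×10^6/90950 = 14.953.
0.86·t = ln(14.953) = 2.7049, so t = 2.7049/0.86 = 3.1453.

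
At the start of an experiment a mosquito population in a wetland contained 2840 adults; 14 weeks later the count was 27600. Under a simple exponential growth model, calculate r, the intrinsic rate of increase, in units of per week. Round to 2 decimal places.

0.16 per week

From N(t) = N₀·e^(rt): e^(r·14) = 27600/2840 = 9.7183.
r·14 = ln(9.7183) = 2.274, so r = 2.274/14 = 0.16243.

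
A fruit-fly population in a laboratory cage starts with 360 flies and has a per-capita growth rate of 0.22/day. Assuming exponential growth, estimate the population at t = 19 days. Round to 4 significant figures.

N(t) = N₀·e^(rt) = 360 × e^(0.22×19) = 360 × e^4.18.
e^4.18 ≈ 65.366, so N ≈ 360 × 65.366 = 23531.7.

23530 flies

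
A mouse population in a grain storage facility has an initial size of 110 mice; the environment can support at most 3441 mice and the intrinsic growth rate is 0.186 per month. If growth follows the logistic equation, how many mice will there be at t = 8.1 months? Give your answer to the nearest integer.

446 mice

A = (K − N₀)/N₀ = (3441 − 110)/110 = 30.282.
N(t) = K/(1 + A·e^(−rt)) = 3441/(1 + 30.282×e^(−0.186×8.1)).
e^(−1.507) = 0.22166; denominator = 1 + 30.282×0.22166 = 7.7123.
N = 3441/7.7123 = 446.168.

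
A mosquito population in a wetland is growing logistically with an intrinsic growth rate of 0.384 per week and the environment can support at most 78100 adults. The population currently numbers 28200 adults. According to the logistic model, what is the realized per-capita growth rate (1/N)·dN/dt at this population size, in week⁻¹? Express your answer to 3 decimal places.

(1/N)·dN/dt = r(1 − N/K) = 0.384 × (1 − 28200/78100).
= 0.384 × 0.63892 = 0.24535.

0.245 per week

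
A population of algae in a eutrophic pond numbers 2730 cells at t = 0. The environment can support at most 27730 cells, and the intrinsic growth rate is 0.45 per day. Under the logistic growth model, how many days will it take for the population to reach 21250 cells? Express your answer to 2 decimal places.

7.56 days

A = (K − N₀)/N₀ = (27730 − 2730)/2730 = 9.1575.
Solve 27730/(1 + 9.1575·e^(−0.45t)) = 21250: 1 + 9.1575·e^(−0.45t) = 1.3049, so e^(−0.45t) = 0.0332996.
−0.45·t = ln(0.0332996) = -3.4022, so t = 3.4022/0.45 = 7.5605.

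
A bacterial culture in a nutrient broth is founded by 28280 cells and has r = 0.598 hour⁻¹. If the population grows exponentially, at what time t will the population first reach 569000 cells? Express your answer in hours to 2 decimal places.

5.02 hours

Set N₀·e^(rt) = 569000: e^(0.598·t) = 569000/28280 = 20.12.
0.598·t = ln(20.12) = 3.0017, so t = 3.0017/0.598 = 5.0196.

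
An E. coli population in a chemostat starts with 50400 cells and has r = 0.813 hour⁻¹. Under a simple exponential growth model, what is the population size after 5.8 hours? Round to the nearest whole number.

5627335 cells

N(t) = N₀·e^(rt) = 50400 × e^(0.813×5.8) = 50400 × e^4.715.
e^4.715 ≈ 111.65, so N ≈ 50400 × 111.65 = 5.627335×10^6.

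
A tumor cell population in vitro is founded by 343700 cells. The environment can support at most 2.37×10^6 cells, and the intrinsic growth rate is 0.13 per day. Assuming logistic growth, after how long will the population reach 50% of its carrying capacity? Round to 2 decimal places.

A = (K − N₀)/N₀ = (2.37×10^6 − 343700)/343700 = 5.8955.
Solve 2.37×10^6/(1 + 5.8955·e^(−0.13t)) = 1.185×10^6: 1 + 5.8955·e^(−0.13t) = 2, so e^(−0.13t) = 0.16962.
−0.13·t = ln(0.16962) = -1.7742, so t = 1.7742/0.13 = 13.648.

13.65 days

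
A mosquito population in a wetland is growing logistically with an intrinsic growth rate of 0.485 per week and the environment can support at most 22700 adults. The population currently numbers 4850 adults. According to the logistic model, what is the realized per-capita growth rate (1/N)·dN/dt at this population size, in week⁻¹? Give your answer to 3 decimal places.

(1/N)·dN/dt = r(1 − N/K) = 0.485 × (1 − 4850/22700).
= 0.485 × 0.78634 = 0.38138.

0.381 per week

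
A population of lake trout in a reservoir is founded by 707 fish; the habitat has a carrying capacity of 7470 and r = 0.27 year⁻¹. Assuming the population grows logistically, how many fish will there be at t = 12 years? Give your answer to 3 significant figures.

5430 fish

A = (K − N₀)/N₀ = (7470 − 707)/707 = 9.5658.
N(t) = K/(1 + A·e^(−rt)) = 7470/(1 + 9.5658×e^(−0.27×12)).
e^(−3.24) = 0.039164; denominator = 1 + 9.5658×0.039164 = 1.3746.
N = 7470/1.3746 = 5434.18.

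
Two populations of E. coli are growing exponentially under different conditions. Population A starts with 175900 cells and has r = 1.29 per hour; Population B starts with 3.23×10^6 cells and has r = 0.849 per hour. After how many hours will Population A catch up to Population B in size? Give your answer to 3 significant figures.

6.60 hours

Set 175900·e^(1.29t) = 3.23×10^6·e^(0.849t).
e^((1.29 − 0.849)t) = 3.23×10^6/175900 → e^(0.441·t) = 18.363.
0.441·t = ln(18.363) = 2.9103, so t = 2.9103/0.441 = 6.5994.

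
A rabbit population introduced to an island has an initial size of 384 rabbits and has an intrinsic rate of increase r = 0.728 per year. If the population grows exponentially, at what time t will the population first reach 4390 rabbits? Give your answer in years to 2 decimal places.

3.35 years

Set N₀·e^(rt) = 4390: e^(0.728·t) = 4390/384 = 11.432.
0.728·t = ln(11.432) = 2.4364, so t = 2.4364/0.728 = 3.3468.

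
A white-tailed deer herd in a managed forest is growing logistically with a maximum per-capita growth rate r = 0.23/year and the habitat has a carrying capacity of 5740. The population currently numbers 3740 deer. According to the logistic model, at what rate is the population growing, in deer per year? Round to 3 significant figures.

dN/dt = rN(1 − N/K) = 0.23 × 3740 × (1 − 3740/5740).
1 − 3740/5740 = 0.34843; dN/dt = 0.23 × 3740 × 0.34843 = 299.72.

300 deer per year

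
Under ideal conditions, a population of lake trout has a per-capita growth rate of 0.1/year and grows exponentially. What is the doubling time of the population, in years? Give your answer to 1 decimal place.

6.9 years

Doubling time t_d = ln(2)/r = 0.6931/0.1 = 6.9315.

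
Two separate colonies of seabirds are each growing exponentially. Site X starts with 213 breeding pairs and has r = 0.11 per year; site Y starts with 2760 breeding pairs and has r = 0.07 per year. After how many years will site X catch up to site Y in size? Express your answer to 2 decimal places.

Set 213·e^(0.11t) = 2760·e^(0.07t).
e^((0.11 − 0.07)t) = 2760/213 → e^(0.04·t) = 12.958.
0.04·t = ln(12.958) = 2.5617, so t = 2.5617/0.04 = 64.042.

64.04 years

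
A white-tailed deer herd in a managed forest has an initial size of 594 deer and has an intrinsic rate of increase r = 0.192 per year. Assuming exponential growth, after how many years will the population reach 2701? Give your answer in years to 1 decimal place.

7.9 years

Set N₀·e^(rt) = 2701: e^(0.192·t) = 2701/594 = 4.5471.
0.192·t = ln(4.5471) = 1.5145, so t = 1.5145/0.192 = 7.888.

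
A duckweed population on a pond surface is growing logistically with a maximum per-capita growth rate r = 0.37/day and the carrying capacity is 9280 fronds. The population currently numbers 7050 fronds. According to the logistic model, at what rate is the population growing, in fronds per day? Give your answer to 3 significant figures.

627 fronds per day

dN/dt = rN(1 − N/K) = 0.37 × 7050 × (1 − 7050/9280).
1 − 7050/9280 = 0.2403; dN/dt = 0.37 × 7050 × 0.2403 = 626.83.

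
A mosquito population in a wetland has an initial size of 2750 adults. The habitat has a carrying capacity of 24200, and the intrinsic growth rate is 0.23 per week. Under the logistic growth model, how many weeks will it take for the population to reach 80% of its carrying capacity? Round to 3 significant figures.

15.0 weeks

A = (K − N₀)/N₀ = (24200 − 2750)/2750 = 7.8.
Solve 24200/(1 + 7.8·e^(−0.23t)) = 19360: 1 + 7.8·e^(−0.23t) = 1.25, so e^(−0.23t) = 0.0320513.
−0.23·t = ln(0.0320513) = -3.4404, so t = 3.4404/0.23 = 14.958.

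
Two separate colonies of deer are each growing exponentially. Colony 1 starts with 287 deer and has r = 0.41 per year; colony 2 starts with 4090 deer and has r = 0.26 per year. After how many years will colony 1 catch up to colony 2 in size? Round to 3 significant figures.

17.7 years

Set 287·e^(0.41t) = 4090·e^(0.26t).
e^((0.41 − 0.26)t) = 4090/287 → e^(0.15·t) = 14.251.
0.15·t = ln(14.251) = 2.6568, so t = 2.6568/0.15 = 17.712.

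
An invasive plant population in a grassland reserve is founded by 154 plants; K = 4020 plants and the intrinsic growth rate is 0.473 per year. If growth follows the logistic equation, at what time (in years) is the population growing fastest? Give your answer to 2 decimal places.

Logistic growth is fastest at N = K/2 = 2010.
A = (K − N₀)/N₀ = 25.104. Set K/(1 + A·e^(−rt)) = K/2 → A·e^(−rt) = 1.
e^(−0.473t) = 1/25.104 = 0.0398345, so t = ln(25.104)/0.473 = 3.223/0.473 = 6.814.

6.81 years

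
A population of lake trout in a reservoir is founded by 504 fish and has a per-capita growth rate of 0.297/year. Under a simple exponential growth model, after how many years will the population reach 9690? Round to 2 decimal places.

Set N₀·e^(rt) = 9690: e^(0.297·t) = 9690/504 = 19.226.
0.297·t = ln(19.226) = 2.9563, so t = 2.9563/0.297 = 9.9538.

9.95 years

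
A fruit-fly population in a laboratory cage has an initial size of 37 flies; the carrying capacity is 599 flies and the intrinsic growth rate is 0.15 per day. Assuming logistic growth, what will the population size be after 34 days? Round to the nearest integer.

548 flies

A = (K − N₀)/N₀ = (599 − 37)/37 = 15.189.
N(t) = K/(1 + A·e^(−rt)) = 599/(1 + 15.189×e^(−0.15×34)).
e^(−5.1) = 0.0060967; denominator = 1 + 15.189×0.0060967 = 1.0926.
N = 599/1.0926 = 548.231.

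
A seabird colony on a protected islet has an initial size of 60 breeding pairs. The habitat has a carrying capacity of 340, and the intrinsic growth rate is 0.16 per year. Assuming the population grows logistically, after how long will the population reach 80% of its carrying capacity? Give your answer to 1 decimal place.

A = (K − N₀)/N₀ = (340 − 60)/60 = 4.6667.
Solve 340/(1 + 4.6667·e^(−0.16t)) = 272: 1 + 4.6667·e^(−0.16t) = 1.25, so e^(−0.16t) = 0.0535714.
−0.16·t = ln(0.0535714) = -2.9267, so t = 2.9267/0.16 = 18.292.

18.3 years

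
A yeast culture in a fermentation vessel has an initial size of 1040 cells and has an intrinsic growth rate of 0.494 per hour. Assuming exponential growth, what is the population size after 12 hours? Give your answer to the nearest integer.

N(t) = N₀·e^(rt) = 1040 × e^(0.494×12) = 1040 × e^5.928.
e^5.928 ≈ 375.4, so N ≈ 1040 × 375.4 = 390419.

390419 cells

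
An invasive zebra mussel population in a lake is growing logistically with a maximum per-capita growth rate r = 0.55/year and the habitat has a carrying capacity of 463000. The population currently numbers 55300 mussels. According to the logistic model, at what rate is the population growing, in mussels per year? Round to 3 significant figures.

26800 mussels per year

dN/dt = rN(1 − N/K) = 0.55 × 55300 × (1 − 55300/463000).
1 − 55300/463000 = 0.88056; dN/dt = 0.55 × 55300 × 0.88056 = 26782.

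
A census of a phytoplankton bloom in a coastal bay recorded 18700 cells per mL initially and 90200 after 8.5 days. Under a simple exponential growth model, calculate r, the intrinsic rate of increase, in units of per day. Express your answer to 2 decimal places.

0.19 per day

From N(t) = N₀·e^(rt): e^(r·8.5) = 90200/18700 = 4.8235.
r·8.5 = ln(4.8235) = 1.5735, so r = 1.5735/8.5 = 0.18512.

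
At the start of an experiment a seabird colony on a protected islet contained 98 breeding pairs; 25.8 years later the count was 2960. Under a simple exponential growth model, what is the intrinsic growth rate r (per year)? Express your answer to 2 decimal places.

0.13 per year

From N(t) = N₀·e^(rt): e^(r·25.8) = 2960/98 = 30.204.
r·25.8 = ln(30.204) = 3.408, so r = 3.408/25.8 = 0.13209.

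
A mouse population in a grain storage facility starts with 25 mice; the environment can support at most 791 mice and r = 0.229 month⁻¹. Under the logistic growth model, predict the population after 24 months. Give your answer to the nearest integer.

A = (K − N₀)/N₀ = (791 − 25)/25 = 30.64.
N(t) = K/(1 + A·e^(−rt)) = 791/(1 + 30.64×e^(−0.229×24)).
e^(−5.496) = 0.0041032; denominator = 1 + 30.64×0.0041032 = 1.1257.
N = 791/1.1257 = 702.661.

703 mice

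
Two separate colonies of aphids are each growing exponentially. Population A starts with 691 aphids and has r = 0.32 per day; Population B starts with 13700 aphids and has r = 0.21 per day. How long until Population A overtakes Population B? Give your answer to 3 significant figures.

Set 691·e^(0.32t) = 13700·e^(0.21t).
e^((0.32 − 0.21)t) = 13700/691 → e^(0.11·t) = 19.826.
0.11·t = ln(19.826) = 2.987, so t = 2.987/0.11 = 27.155.

27.2 days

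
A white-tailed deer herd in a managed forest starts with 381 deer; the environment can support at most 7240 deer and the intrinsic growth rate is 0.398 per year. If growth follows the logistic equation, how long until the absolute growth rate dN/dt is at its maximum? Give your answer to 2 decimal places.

7.26 years

Logistic growth is fastest at N = K/2 = 3620.
A = (K − N₀)/N₀ = 18.003. Set K/(1 + A·e^(−rt)) = K/2 → A·e^(−rt) = 1.
e^(−0.398t) = 1/18.003 = 0.0555475, so t = ln(18.003)/0.398 = 2.8905/0.398 = 7.2626.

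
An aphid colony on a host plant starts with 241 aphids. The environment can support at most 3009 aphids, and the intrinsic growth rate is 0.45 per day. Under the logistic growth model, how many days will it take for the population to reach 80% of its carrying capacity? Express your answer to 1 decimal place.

A = (K − N₀)/N₀ = (3009 − 241)/241 = 11.485.
Solve 3009/(1 + 11.485·e^(−0.45t)) = 2407.2: 1 + 11.485·e^(−0.45t) = 1.25, so e^(−0.45t) = 0.0217666.
−0.45·t = ln(0.0217666) = -3.8274, so t = 3.8274/0.45 = 8.5053.

8.5 days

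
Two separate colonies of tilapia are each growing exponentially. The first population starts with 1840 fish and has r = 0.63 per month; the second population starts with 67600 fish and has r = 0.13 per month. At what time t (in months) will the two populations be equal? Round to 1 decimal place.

7.2 months

Set 1840·e^(0.63t) = 67600·e^(0.13t).
e^((0.63 − 0.13)t) = 67600/1840 → e^(0.5·t) = 36.739.
0.5·t = ln(36.739) = 3.6038, so t = 3.6038/0.5 = 7.2077.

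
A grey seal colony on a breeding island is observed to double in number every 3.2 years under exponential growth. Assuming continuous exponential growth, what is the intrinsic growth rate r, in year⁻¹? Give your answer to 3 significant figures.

0.217 per year

r = ln(2)/t_d = 0.6931/3.2 = 0.21661.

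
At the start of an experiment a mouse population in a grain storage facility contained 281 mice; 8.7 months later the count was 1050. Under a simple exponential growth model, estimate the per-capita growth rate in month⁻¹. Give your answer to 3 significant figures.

From N(t) = N₀·e^(rt): e^(r·8.7) = 1050/281 = 3.7367.
r·8.7 = ln(3.7367) = 1.3182, so r = 1.3182/8.7 = 0.15152.

0.152 per month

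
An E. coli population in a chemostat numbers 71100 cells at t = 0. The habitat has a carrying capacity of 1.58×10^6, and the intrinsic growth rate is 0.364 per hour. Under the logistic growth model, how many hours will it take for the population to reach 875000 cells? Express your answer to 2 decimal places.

8.99 hours

A = (K − N₀)/N₀ = (1.58×10^6 − 71100)/71100 = 21.222.
Solve 1.58×10^6/(1 + 21.222·e^(−0.364t)) = 875000: 1 + 21.222·e^(−0.364t) = 1.8057, so e^(−0.364t) = 0.0379656.
−0.364·t = ln(0.0379656) = -3.2711, so t = 3.2711/0.364 = 8.9865.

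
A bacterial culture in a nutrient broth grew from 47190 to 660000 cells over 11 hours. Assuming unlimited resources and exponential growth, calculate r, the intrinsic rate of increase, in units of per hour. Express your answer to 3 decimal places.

0.240 per hour

From N(t) = N₀·e^(rt): e^(r·11) = 660000/47190 = 13.986.
r·11 = ln(13.986) = 2.6381, so r = 2.6381/11 = 0.23982.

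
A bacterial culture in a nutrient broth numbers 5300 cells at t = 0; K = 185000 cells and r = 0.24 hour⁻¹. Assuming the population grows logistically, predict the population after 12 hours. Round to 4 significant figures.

A = (K − N₀)/N₀ = (185000 − 5300)/5300 = 33.906.
N(t) = K/(1 + A·e^(−rt)) = 185000/(1 + 33.906×e^(−0.24×12)).
e^(−2.88) = 0.056135; denominator = 1 + 33.906×0.056135 = 2.9033.
N = 185000/2.9033 = 63720.9.

63720 cells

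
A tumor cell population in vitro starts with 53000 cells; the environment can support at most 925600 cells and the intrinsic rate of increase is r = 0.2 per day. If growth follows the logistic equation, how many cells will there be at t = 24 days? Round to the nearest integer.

A = (K − N₀)/N₀ = (925600 − 53000)/53000 = 16.464.
N(t) = K/(1 + A·e^(−rt)) = 925600/(1 + 16.464×e^(−0.2×24)).
e^(−4.8) = 0.0082297; denominator = 1 + 16.464×0.0082297 = 1.1355.
N = 925600/1.1355 = 815151.

815151 cells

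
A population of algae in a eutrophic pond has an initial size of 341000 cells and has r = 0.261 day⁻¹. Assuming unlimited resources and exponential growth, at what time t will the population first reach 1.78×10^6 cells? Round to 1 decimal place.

6.3 days

Set N₀·e^(rt) = 1.78×10^6: e^(0.261·t) = 1.78×10^6/341000 = 5.2199.
0.261·t = ln(5.2199) = 1.6525, so t = 1.6525/0.261 = 6.3314.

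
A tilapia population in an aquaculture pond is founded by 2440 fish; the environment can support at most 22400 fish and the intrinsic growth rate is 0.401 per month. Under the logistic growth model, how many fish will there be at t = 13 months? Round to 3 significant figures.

21400 fish

A = (K − N₀)/N₀ = (22400 − 2440)/2440 = 8.1803.
N(t) = K/(1 + A·e^(−rt)) = 22400/(1 + 8.1803×e^(−0.401×13)).
e^(−5.213) = 0.0054453; denominator = 1 + 8.1803×0.0054453 = 1.0445.
N = 22400/1.0445 = 21444.8.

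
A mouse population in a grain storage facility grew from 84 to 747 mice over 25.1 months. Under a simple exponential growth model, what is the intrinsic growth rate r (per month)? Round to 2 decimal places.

From N(t) = N₀·e^(rt): e^(r·25.1) = 747/84 = 8.8929.
r·25.1 = ln(8.8929) = 2.1852, so r = 2.1852/25.1 = 0.087062.

0.09 per month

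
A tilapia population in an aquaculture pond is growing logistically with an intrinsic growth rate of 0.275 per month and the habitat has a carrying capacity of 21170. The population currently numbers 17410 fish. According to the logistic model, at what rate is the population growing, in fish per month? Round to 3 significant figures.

850 fish per month

dN/dt = rN(1 − N/K) = 0.275 × 17410 × (1 − 17410/21170).
1 − 17410/21170 = 0.17761; dN/dt = 0.275 × 17410 × 0.17761 = 850.35.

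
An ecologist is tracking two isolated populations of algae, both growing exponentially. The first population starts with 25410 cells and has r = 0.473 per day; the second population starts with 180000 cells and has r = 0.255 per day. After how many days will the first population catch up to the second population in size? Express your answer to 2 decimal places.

Set 25410·e^(0.473t) = 180000·e^(0.255t).
e^((0.473 − 0.255)t) = 180000/25410 → e^(0.218·t) = 7.0838.
0.218·t = ln(7.0838) = 1.9578, so t = 1.9578/0.218 = 8.9808.

8.98 days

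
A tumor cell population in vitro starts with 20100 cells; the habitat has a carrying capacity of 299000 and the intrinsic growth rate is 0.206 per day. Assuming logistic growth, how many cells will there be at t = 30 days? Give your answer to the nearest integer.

A = (K − N₀)/N₀ = (299000 − 20100)/20100 = 13.876.
N(t) = K/(1 + A·e^(−rt)) = 299000/(1 + 13.876×e^(−0.206×30)).
e^(−6.18) = 0.0020704; denominator = 1 + 13.876×0.0020704 = 1.0287.
N = 299000/1.0287 = 290650.

290650 cells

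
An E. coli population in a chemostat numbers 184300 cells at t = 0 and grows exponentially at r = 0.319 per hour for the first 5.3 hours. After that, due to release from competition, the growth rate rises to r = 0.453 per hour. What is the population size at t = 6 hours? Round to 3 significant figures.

Phase 1: N(5.3) = 184300·e^(0.319×5.3) = 184300·e^1.691 = 999510.
Phase 2 runs for 6 − 5.3 = 0.7 hours at r = 0.453.
N(6) = 999510·e^(0.453×0.7) = 999510·e^0.3171 = 1.372467×10^6.

1370000 cells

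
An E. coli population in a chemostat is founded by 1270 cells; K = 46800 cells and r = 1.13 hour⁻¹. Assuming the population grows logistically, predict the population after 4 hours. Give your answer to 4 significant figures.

A = (K − N₀)/N₀ = (46800 − 1270)/1270 = 35.85.
N(t) = K/(1 + A·e^(−rt)) = 46800/(1 + 35.85×e^(−1.13×4)).
e^(−4.52) = 0.010889; denominator = 1 + 35.85×0.010889 = 1.3904.
N = 46800/1.3904 = 33660.

33660 cells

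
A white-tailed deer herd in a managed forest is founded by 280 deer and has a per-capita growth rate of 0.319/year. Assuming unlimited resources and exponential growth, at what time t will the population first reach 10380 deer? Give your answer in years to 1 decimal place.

11.3 years

Set N₀·e^(rt) = 10380: e^(0.319·t) = 10380/280 = 37.071.
0.319·t = ln(37.071) = 3.6128, so t = 3.6128/0.319 = 11.326.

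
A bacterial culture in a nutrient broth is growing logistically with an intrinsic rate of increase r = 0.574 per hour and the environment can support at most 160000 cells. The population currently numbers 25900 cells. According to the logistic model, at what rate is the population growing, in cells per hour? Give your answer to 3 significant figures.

12500 cells per hour

dN/dt = rN(1 − N/K) = 0.574 × 25900 × (1 − 25900/160000).
1 − 25900/160000 = 0.83813; dN/dt = 0.574 × 25900 × 0.83813 = 12460.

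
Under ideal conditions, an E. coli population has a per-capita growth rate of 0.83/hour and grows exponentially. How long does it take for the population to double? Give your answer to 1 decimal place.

0.8 hours

Doubling time t_d = ln(2)/r = 0.6931/0.83 = 0.83512.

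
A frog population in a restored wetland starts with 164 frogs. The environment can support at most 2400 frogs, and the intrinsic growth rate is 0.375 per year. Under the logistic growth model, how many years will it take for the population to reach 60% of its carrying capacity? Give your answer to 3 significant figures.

A = (K − N₀)/N₀ = (2400 − 164)/164 = 13.634.
Solve 2400/(1 + 13.634·e^(−0.375t)) = 1440: 1 + 13.634·e^(−0.375t) = 1.6667, so e^(−0.375t) = 0.0488968.
−0.375·t = ln(0.0488968) = -3.018, so t = 3.018/0.375 = 8.0481.

8.05 years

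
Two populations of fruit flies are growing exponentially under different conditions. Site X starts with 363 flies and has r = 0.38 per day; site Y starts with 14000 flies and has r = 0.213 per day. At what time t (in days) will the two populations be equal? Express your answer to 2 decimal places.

21.87 days

Set 363·e^(0.38t) = 14000·e^(0.213t).
e^((0.38 − 0.213)t) = 14000/363 → e^(0.167·t) = 38.567.
0.167·t = ln(38.567) = 3.6524, so t = 3.6524/0.167 = 21.871.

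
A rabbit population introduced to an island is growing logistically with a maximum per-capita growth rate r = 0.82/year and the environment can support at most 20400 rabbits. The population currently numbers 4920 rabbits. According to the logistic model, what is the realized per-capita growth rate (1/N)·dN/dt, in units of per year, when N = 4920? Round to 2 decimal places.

(1/N)·dN/dt = r(1 − N/K) = 0.82 × (1 − 4920/20400).
= 0.82 × 0.75882 = 0.62224.

0.62 per year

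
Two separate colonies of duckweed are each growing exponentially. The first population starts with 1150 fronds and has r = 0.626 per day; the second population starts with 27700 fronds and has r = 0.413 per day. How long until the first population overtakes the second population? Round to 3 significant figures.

Set 1150·e^(0.626t) = 27700·e^(0.413t).
e^((0.626 − 0.413)t) = 27700/1150 → e^(0.213·t) = 24.087.
0.213·t = ln(24.087) = 3.1817, so t = 3.1817/0.213 = 14.937.

14.9 days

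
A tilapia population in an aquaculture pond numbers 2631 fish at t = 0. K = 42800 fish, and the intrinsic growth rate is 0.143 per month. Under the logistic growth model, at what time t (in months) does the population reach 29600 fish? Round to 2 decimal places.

A = (K − N₀)/N₀ = (42800 − 2631)/2631 = 15.268.
Solve 42800/(1 + 15.268·e^(−0.143t)) = 29600: 1 + 15.268·e^(−0.143t) = 1.4459, so e^(−0.143t) = 0.0292087.
−0.143·t = ln(0.0292087) = -3.5333, so t = 3.5333/0.143 = 24.708.

24.71 months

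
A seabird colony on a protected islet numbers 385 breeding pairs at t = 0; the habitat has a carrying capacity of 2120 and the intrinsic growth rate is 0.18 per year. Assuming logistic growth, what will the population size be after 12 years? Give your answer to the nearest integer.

1395 breeding pairs

A = (K − N₀)/N₀ = (2120 − 385)/385 = 4.5065.
N(t) = K/(1 + A·e^(−rt)) = 2120/(1 + 4.5065×e^(−0.18×12)).
e^(−2.16) = 0.11533; denominator = 1 + 4.5065×0.11533 = 1.5197.
N = 2120/1.5197 = 1395.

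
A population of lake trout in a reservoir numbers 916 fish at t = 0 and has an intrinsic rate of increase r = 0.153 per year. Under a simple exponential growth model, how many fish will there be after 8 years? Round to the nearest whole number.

N(t) = N₀·e^(rt) = 916 × e^(0.153×8) = 916 × e^1.224.
e^1.224 ≈ 3.4008, so N ≈ 916 × 3.4008 = 3115.1.

3115 fish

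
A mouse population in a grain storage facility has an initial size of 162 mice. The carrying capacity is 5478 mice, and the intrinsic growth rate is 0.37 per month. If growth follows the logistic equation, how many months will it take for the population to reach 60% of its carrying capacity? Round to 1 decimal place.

10.5 months

A = (K − N₀)/N₀ = (5478 − 162)/162 = 32.815.
Solve 5478/(1 + 32.815·e^(−0.37t)) = 3286.8: 1 + 32.815·e^(−0.37t) = 1.6667, so e^(−0.37t) = 0.020316.
−0.37·t = ln(0.020316) = -3.8963, so t = 3.8963/0.37 = 10.531.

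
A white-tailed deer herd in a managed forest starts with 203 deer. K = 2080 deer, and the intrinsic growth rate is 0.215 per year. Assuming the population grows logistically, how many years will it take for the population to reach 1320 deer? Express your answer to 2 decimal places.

A = (K − N₀)/N₀ = (2080 − 203)/203 = 9.2463.
Solve 2080/(1 + 9.2463·e^(−0.215t)) = 1320: 1 + 9.2463·e^(−0.215t) = 1.5758, so e^(−0.215t) = 0.0622689.
−0.215·t = ln(0.0622689) = -2.7763, so t = 2.7763/0.215 = 12.913.

12.91 years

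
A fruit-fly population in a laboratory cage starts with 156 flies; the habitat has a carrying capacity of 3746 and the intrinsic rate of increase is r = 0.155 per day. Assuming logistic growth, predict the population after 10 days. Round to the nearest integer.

A = (K − N₀)/N₀ = (3746 − 156)/156 = 23.013.
N(t) = K/(1 + A·e^(−rt)) = 3746/(1 + 23.013×e^(−0.155×10)).
e^(−1.55) = 0.21225; denominator = 1 + 23.013×0.21225 = 5.8844.
N = 3746/5.8844 = 636.596.

637 flies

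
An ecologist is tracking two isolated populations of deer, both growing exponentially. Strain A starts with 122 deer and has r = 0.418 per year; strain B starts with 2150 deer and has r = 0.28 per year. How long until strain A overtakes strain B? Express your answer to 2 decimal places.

Set 122·e^(0.418t) = 2150·e^(0.28t).
e^((0.418 − 0.28)t) = 2150/122 → e^(0.138·t) = 17.623.
0.138·t = ln(17.623) = 2.8692, so t = 2.8692/0.138 = 20.791.

20.79 years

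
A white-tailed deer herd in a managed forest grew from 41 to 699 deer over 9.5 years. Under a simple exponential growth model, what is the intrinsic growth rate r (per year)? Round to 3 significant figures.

0.299 per year

From N(t) = N₀·e^(rt): e^(r·9.5) = 699/41 = 17.049.
r·9.5 = ln(17.049) = 2.8361, so r = 2.8361/9.5 = 0.29853.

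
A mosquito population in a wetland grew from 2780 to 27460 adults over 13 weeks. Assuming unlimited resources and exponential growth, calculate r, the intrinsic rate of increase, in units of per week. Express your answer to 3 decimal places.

From N(t) = N₀·e^(rt): e^(r·13) = 27460/2780 = 9.8777.
r·13 = ln(9.8777) = 2.2903, so r = 2.2903/13 = 0.17618.

0.176 per week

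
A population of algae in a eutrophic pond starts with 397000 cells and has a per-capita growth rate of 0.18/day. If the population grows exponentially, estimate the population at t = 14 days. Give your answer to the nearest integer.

N(t) = N₀·e^(rt) = 397000 × e^(0.18×14) = 397000 × e^2.52.
e^2.52 ≈ 12.429, so N ≈ 397000 × 12.429 = 4.934153×10^6.

4934153 cells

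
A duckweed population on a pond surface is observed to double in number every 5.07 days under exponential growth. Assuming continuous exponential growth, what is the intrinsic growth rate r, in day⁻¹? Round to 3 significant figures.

0.137 per day

r = ln(2)/t_d = 0.6931/5.07 = 0.13672.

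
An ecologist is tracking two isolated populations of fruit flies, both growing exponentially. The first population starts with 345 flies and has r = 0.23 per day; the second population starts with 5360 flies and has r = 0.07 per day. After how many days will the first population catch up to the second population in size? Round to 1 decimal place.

Set 345·e^(0.23t) = 5360·e^(0.07t).
e^((0.23 − 0.07)t) = 5360/345 → e^(0.16·t) = 15.536.
0.16·t = ln(15.536) = 2.7432, so t = 2.7432/0.16 = 17.145.

17.1 days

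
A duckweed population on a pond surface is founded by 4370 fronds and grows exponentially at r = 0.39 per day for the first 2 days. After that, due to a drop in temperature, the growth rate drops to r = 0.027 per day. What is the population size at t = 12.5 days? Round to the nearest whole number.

12658 fronds

Phase 1: N(2) = 4370·e^(0.39×2) = 4370·e^0.78 = 9533.03.
Phase 2 runs for 12.5 − 2 = 10.5 days at r = 0.027.
N(12.5) = 9533.03·e^(0.027×10.5) = 9533.03·e^0.2835 = 12657.7.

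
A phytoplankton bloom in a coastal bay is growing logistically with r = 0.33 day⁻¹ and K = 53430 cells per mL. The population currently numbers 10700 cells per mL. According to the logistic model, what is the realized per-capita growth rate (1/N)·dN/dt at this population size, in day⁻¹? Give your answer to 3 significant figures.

(1/N)·dN/dt = r(1 − N/K) = 0.33 × (1 − 10700/53430).
= 0.33 × 0.79974 = 0.26391.

0.264 per day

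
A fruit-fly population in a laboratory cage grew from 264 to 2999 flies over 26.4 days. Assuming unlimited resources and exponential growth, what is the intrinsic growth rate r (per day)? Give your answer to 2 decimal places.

From N(t) = N₀·e^(rt): e^(r·26.4) = 2999/264 = 11.36.
r·26.4 = ln(11.36) = 2.4301, so r = 2.4301/26.4 = 0.092049.

0.09 per day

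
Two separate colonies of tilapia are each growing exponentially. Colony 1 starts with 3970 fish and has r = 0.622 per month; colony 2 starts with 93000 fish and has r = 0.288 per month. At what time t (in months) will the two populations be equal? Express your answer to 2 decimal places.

Set 3970·e^(0.622t) = 93000·e^(0.288t).
e^((0.622 − 0.288)t) = 93000/3970 → e^(0.334·t) = 23.426.
0.334·t = ln(23.426) = 3.1538, so t = 3.1538/0.334 = 9.4426.

9.44 months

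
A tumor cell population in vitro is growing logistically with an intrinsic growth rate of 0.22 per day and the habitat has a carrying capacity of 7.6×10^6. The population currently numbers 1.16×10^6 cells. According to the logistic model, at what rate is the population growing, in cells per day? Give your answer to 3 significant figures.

216000 cells per day

dN/dt = rN(1 − N/K) = 0.22 × 1.16×10^6 × (1 − 1.16×10^6/7.6×10^6).
1 − 1.16×10^6/7.6×10^6 = 0.84737; dN/dt = 0.22 × 1.16×10^6 × 0.84737 = 2.16248×10^5.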